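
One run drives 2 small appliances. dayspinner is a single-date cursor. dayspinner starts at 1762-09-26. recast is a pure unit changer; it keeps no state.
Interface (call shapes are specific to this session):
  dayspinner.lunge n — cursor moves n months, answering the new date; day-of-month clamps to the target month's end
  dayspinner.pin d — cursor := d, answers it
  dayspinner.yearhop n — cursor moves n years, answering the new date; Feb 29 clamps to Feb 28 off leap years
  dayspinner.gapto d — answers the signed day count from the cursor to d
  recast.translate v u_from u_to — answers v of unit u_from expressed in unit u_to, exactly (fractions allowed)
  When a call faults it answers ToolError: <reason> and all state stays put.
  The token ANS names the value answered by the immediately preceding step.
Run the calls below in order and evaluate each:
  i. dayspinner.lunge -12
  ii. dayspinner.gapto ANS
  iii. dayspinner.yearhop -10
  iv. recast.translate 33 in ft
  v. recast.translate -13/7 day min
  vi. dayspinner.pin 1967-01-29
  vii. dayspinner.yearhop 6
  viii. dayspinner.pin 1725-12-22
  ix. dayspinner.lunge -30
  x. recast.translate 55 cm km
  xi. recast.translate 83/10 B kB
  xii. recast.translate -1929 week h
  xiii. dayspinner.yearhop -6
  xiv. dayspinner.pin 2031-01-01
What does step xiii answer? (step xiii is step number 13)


Answer: 1717-06-22

Derivation:
Now I run dayspinner.lunge(n: -12), which returns 1761-09-26.
Calling dayspinner.gapto(d: ANS), and observe 0.
Invoking dayspinner.yearhop(n: -10), which returns 1751-09-26.
Now I run recast.translate(v: 33, u_from: in, u_to: ft), which returns 11/4.
Then recast.translate(v: -13/7, u_from: day, u_to: min), and see -18720/7.
Calling dayspinner.pin(d: 1967-01-29), and observe 1967-01-29.
I use dayspinner.yearhop(n: 6), and get 1973-01-29.
Then dayspinner.pin(d: 1725-12-22), → 1725-12-22.
Calling dayspinner.lunge(n: -30), and observe 1723-06-22.
Invoking recast.translate(v: 55, u_from: cm, u_to: km), yielding 11/20000.
Calling recast.translate(v: 83/10, u_from: B, u_to: kB), and see 83/10000.
I run recast.translate(v: -1929, u_from: week, u_to: h): -324072.
Invoking dayspinner.yearhop(n: -6), — result: 1717-06-22.
Next I call dayspinner.pin(d: 2031-01-01), and see 2031-01-01.


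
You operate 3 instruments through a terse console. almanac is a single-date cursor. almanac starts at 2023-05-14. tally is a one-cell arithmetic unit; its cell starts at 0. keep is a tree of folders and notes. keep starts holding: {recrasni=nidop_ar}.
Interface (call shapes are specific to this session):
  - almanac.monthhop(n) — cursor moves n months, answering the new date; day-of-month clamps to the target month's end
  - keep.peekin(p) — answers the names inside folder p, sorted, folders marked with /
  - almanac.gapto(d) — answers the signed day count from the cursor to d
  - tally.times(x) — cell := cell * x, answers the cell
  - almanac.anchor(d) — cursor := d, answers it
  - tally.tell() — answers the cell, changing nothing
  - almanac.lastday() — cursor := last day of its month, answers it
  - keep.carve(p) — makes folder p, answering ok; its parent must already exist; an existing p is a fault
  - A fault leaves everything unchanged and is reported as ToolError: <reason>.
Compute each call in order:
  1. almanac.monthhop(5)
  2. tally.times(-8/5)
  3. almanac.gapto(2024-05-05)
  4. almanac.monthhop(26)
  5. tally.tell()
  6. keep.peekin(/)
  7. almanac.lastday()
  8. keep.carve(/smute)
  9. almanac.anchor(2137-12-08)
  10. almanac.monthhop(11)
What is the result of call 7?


Answer: 2025-12-31

Derivation:
I try monthhop with 5, which returns 2023-10-14.
Next I call times with -8/5, which returns 0.
I run gapto with 2024-05-05, and observe 204.
Calling monthhop with 26: 2025-12-14.
Calling tell(), giving 0.
I invoke peekin with /, → [recrasni].
Invoking lastday(), → 2025-12-31.
Using carve with /smute, and observe ok.
I try anchor with 2137-12-08, and see 2137-12-08.
Using monthhop with 11, and get 2138-11-08.


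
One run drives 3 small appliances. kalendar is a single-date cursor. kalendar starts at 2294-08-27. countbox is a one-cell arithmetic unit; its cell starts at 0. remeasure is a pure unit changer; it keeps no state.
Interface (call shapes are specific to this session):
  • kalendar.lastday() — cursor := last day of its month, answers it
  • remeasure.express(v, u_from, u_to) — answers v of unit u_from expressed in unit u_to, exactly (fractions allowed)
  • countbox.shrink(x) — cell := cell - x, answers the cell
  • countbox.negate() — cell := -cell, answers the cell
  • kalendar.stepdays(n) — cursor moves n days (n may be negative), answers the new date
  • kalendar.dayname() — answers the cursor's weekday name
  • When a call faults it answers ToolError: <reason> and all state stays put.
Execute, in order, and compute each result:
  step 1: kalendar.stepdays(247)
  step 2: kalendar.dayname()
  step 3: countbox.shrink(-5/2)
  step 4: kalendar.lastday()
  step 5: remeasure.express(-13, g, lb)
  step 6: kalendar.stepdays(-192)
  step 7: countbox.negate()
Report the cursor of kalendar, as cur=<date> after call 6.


→ kalendar.stepdays(n→247)
← 2295-05-01
→ kalendar.dayname()
← Wednesday
→ countbox.shrink(x→-5/2)
← 5/2
→ kalendar.lastday()
← 2295-05-31
→ remeasure.express(v→-13, u_from→g, u_to→lb)
← -1300000/45359237
→ kalendar.stepdays(n→-192)
← 2294-11-20
→ countbox.negate()
← -5/2

Answer: cur=2294-11-20


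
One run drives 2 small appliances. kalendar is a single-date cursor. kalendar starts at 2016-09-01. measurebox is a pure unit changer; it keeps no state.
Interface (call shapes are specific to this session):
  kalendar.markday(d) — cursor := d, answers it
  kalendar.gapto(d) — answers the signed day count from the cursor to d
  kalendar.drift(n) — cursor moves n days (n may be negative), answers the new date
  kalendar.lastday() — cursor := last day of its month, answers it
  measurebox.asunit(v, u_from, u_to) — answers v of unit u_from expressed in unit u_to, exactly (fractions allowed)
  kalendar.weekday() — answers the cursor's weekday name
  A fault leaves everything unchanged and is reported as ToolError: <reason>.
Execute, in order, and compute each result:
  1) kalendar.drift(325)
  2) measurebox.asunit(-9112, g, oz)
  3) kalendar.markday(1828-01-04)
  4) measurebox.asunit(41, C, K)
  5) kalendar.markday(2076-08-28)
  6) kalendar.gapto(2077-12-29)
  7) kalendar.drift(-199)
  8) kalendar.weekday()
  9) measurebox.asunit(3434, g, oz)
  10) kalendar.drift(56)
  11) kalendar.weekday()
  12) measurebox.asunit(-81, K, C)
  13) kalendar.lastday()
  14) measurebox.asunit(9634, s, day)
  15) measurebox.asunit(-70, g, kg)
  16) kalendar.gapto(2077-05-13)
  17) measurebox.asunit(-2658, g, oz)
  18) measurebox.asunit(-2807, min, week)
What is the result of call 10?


Answer: 2076-04-07

Derivation:
Do: drift[n: 325]
See: 2017-07-23
Do: asunit[v: -9112; u_from: g; u_to: oz]
See: -14579200000/45359237
Do: markday[d: 1828-01-04]
See: 1828-01-04
Do: asunit[v: 41; u_from: C; u_to: K]
See: 6283/20
Do: markday[d: 2076-08-28]
See: 2076-08-28
Do: gapto[d: 2077-12-29]
See: 488
Do: drift[n: -199]
See: 2076-02-11
Do: weekday[]
See: Tuesday
Do: asunit[v: 3434; u_from: g; u_to: oz]
See: 5494400000/45359237
Do: drift[n: 56]
See: 2076-04-07
Do: weekday[]
See: Tuesday
Do: asunit[v: -81; u_from: K; u_to: C]
See: -7083/20
Do: lastday[]
See: 2076-04-30
Do: asunit[v: 9634; u_from: s; u_to: day]
See: 4817/43200
Do: asunit[v: -70; u_from: g; u_to: kg]
See: -7/100
Do: gapto[d: 2077-05-13]
See: 378
Do: asunit[v: -2658; u_from: g; u_to: oz]
See: -4252800000/45359237
Do: asunit[v: -2807; u_from: min; u_to: week]
See: -401/1440


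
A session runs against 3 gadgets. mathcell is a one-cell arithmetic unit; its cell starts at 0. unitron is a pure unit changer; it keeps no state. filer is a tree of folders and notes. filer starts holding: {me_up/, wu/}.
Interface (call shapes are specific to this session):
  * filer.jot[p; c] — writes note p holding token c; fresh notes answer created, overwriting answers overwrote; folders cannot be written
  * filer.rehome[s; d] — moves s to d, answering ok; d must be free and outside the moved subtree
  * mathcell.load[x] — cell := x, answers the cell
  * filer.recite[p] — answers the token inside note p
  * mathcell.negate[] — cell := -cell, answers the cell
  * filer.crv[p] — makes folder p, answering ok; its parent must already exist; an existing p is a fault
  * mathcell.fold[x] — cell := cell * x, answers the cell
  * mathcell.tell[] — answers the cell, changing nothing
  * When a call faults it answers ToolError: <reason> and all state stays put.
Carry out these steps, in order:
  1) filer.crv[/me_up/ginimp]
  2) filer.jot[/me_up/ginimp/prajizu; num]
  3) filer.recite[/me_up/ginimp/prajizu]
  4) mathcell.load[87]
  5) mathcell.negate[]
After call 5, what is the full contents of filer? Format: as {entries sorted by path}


Answer: {me_up/, me_up/ginimp/, me_up/ginimp/prajizu=num, wu/}

Derivation:
==> crv(p: /me_up/ginimp)
<== ok
==> jot(p: /me_up/ginimp/prajizu, c: num)
<== created
==> recite(p: /me_up/ginimp/prajizu)
<== num
==> load(x: 87)
<== 87
==> negate()
<== -87


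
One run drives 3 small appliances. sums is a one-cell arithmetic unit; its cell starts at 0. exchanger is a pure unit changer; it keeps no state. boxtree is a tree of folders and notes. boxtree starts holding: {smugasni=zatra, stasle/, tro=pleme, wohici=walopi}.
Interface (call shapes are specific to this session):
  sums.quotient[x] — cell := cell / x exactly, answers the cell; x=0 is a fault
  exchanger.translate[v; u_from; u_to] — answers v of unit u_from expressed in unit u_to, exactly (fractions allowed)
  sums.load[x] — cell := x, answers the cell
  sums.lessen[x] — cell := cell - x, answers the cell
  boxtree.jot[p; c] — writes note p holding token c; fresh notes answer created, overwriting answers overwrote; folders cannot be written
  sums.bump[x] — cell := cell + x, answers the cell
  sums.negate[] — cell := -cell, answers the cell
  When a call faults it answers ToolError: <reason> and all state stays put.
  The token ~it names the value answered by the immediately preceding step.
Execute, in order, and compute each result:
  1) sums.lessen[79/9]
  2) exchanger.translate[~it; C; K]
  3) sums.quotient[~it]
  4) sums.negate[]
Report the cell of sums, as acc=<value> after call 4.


// sums.lessen(x=79/9) : -79/9
// exchanger.translate(v=~it, u_from=C, u_to=K) : 47587/180
// sums.quotient(x=~it) : -1580/47587
// sums.negate() : 1580/47587

Answer: acc=1580/47587


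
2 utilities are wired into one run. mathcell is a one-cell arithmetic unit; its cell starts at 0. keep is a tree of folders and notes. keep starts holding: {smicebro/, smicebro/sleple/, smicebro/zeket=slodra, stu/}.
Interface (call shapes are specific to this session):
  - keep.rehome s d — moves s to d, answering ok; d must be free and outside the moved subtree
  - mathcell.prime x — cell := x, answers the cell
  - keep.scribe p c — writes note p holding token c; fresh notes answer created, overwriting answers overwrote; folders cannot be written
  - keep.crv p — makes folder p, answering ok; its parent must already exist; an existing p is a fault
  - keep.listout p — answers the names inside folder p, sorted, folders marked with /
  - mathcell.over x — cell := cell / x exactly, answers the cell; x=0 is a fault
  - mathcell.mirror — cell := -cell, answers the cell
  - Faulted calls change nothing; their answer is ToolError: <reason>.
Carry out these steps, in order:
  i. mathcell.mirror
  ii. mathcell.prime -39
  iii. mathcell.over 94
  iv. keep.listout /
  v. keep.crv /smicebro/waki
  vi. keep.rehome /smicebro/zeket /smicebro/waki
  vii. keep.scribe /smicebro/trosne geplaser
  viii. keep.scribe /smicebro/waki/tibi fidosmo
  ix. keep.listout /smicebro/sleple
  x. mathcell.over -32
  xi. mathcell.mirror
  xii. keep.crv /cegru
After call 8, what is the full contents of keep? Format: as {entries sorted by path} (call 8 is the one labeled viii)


Answer: {smicebro/, smicebro/sleple/, smicebro/trosne=geplaser, smicebro/waki/, smicebro/waki/tibi=fidosmo, smicebro/zeket=slodra, stu/}

Derivation:
I invoke mathcell.mirror: 0.
I run mathcell.prime on x→-39, — result: -39.
I try mathcell.over on x→94, and see -39/94.
I use keep.listout on p→/, and observe [smicebro/, stu/].
Invoking keep.crv on p→/smicebro/waki, giving ok.
Using keep.rehome on s→/smicebro/zeket, d→/smicebro/waki, giving ToolError: exists.
Next I call keep.scribe on p→/smicebro/trosne, c→geplaser, giving created.
I invoke keep.scribe on p→/smicebro/waki/tibi, c→fidosmo, and see created.
I call keep.listout on p→/smicebro/sleple, and get [].
I invoke mathcell.over on x→-32, → 39/3008.
Invoking mathcell.mirror(), → -39/3008.
I try keep.crv on p→/cegru, which returns ok.


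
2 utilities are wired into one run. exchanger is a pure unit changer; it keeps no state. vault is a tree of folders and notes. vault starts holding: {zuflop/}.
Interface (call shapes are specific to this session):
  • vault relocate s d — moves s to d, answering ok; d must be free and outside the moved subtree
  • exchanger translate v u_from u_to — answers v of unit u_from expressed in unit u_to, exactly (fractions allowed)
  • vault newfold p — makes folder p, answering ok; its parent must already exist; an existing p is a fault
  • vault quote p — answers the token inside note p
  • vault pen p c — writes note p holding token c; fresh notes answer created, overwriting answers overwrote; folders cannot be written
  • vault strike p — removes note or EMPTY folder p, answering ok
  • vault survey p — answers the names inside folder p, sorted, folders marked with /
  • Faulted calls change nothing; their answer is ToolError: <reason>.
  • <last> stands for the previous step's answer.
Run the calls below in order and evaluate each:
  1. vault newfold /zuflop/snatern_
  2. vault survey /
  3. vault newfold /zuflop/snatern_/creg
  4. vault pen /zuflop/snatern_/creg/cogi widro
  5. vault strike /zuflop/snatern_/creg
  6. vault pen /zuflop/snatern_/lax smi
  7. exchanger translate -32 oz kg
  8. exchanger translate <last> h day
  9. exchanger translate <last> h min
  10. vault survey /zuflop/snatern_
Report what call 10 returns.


Answer: [creg/, lax]

Derivation:
$ vault newfold p=/zuflop/snatern_
:: ok
$ vault survey p=/
:: [zuflop/]
$ vault newfold p=/zuflop/snatern_/creg
:: ok
$ vault pen p=/zuflop/snatern_/creg/cogi c=widro
:: created
$ vault strike p=/zuflop/snatern_/creg
:: ToolError: not empty
$ vault pen p=/zuflop/snatern_/lax c=smi
:: created
$ exchanger translate v=-32 u_from=oz u_to=kg
:: -45359237/50000000
$ exchanger translate v=<last> u_from=h u_to=day
:: -45359237/1200000000
$ exchanger translate v=<last> u_from=h u_to=min
:: -45359237/20000000
$ vault survey p=/zuflop/snatern_
:: [creg/, lax]


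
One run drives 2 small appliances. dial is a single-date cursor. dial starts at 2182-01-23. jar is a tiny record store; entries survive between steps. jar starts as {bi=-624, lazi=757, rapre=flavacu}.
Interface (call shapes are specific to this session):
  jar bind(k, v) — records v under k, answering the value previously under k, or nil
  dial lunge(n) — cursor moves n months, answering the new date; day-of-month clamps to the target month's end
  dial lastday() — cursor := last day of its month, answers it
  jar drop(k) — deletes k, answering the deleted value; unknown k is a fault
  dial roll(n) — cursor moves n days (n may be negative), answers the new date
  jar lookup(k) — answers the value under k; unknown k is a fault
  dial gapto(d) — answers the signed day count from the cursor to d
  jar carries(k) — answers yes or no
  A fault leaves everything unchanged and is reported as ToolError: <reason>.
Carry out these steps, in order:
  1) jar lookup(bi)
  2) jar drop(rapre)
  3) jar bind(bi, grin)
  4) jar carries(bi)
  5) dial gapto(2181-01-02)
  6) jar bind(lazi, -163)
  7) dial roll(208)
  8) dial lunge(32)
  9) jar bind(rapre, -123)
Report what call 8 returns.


-> jar lookup(bi)
<- -624
-> jar drop(rapre)
<- flavacu
-> jar bind(bi, grin)
<- -624
-> jar carries(bi)
<- yes
-> dial gapto(2181-01-02)
<- -386
-> jar bind(lazi, -163)
<- 757
-> dial roll(208)
<- 2182-08-19
-> dial lunge(32)
<- 2185-04-19
-> jar bind(rapre, -123)
<- nil

Answer: 2185-04-19


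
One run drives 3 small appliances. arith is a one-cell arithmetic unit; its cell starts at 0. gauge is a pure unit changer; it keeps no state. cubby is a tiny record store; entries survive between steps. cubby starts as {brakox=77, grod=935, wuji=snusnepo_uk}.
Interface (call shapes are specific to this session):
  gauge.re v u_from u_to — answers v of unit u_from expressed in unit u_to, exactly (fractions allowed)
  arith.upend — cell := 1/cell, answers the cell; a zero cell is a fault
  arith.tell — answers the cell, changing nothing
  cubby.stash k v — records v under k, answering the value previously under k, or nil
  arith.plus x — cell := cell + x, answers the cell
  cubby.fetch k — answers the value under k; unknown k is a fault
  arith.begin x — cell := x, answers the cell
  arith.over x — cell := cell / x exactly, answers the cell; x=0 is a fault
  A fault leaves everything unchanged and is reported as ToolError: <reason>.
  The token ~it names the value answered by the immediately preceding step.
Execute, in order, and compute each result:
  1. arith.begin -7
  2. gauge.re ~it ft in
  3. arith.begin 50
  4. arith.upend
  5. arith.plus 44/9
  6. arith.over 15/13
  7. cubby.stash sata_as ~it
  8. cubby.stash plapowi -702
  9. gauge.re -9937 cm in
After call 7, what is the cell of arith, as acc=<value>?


Answer: acc=28717/6750

Derivation:
Step: arith.begin[-7]
Result: -7
Step: gauge.re[~it; ft; in]
Result: -84
Step: arith.begin[50]
Result: 50
Step: arith.upend[]
Result: 1/50
Step: arith.plus[44/9]
Result: 2209/450
Step: arith.over[15/13]
Result: 28717/6750
Step: cubby.stash[sata_as; ~it]
Result: nil
Step: cubby.stash[plapowi; -702]
Result: nil
Step: gauge.re[-9937; cm; in]
Result: -496850/127


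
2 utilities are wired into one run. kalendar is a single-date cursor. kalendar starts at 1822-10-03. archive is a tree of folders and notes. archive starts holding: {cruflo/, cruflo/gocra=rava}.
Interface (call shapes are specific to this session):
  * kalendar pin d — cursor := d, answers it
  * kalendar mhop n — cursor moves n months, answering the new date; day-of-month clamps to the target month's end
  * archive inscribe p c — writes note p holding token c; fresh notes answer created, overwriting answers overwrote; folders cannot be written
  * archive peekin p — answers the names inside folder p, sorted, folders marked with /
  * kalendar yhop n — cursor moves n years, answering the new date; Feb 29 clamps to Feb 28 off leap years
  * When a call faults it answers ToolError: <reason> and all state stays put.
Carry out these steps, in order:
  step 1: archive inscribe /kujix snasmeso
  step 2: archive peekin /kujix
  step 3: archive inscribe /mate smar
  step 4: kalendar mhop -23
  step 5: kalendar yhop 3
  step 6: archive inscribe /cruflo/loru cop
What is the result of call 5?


Answer: 1823-11-03

Derivation:
Step: archive inscribe[p→/kujix; c→snasmeso]
Result: created
Step: archive peekin[p→/kujix]
Result: ToolError: not a directory
Step: archive inscribe[p→/mate; c→smar]
Result: created
Step: kalendar mhop[n→-23]
Result: 1820-11-03
Step: kalendar yhop[n→3]
Result: 1823-11-03
Step: archive inscribe[p→/cruflo/loru; c→cop]
Result: created


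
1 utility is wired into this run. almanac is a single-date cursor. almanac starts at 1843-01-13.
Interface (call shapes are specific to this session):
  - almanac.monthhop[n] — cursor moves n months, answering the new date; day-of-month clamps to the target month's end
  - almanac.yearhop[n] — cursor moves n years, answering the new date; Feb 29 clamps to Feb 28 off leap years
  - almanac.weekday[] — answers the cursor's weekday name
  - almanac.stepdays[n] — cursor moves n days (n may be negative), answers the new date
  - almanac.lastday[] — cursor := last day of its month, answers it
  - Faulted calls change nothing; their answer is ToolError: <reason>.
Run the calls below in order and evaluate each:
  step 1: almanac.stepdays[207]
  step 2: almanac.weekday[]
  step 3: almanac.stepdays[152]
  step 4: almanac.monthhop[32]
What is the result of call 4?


Answer: 1846-09-07

Derivation:
I invoke almanac.stepdays on 207: 1843-08-08.
Now I run almanac.weekday, and get Tuesday.
Calling almanac.stepdays on 152, and see 1844-01-07.
Invoking almanac.monthhop on 32, giving 1846-09-07.


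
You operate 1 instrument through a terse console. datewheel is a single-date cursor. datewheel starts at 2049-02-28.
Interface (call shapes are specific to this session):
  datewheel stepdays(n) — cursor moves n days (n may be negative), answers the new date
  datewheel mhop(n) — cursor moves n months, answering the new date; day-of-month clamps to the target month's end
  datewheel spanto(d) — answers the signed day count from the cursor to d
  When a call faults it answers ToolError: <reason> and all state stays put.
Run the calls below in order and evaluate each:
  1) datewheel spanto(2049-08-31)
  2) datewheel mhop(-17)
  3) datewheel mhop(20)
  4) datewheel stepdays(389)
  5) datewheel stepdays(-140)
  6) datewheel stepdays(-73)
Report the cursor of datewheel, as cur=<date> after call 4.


I run datewheel spanto(d=2049-08-31): 184.
Using datewheel mhop(n=-17), yielding 2047-09-28.
Next I call datewheel mhop(n=20), yielding 2049-05-28.
I invoke datewheel stepdays(n=389), and see 2050-06-21.
Calling datewheel stepdays(n=-140), and observe 2050-02-01.
Then datewheel stepdays(n=-73), and see 2049-11-20.

Answer: cur=2050-06-21


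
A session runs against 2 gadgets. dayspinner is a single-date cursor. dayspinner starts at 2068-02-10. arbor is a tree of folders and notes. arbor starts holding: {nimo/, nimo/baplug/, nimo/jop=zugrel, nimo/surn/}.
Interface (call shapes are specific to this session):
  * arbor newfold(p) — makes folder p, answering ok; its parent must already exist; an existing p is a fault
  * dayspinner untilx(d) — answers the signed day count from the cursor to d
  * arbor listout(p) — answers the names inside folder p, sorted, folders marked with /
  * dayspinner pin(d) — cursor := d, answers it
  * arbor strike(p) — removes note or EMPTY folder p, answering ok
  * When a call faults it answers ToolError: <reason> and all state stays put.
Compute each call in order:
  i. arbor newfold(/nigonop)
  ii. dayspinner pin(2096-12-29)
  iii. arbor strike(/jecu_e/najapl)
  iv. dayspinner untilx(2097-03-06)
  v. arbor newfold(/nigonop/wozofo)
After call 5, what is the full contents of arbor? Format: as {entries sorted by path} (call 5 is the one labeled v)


I call arbor newfold passing /nigonop, and observe ok.
I run dayspinner pin passing 2096-12-29, and see 2096-12-29.
I run arbor strike passing /jecu_e/najapl, → ToolError: not found.
I try dayspinner untilx passing 2097-03-06, and observe 67.
I invoke arbor newfold passing /nigonop/wozofo, which returns ok.

Answer: {nigonop/, nigonop/wozofo/, nimo/, nimo/baplug/, nimo/jop=zugrel, nimo/surn/}


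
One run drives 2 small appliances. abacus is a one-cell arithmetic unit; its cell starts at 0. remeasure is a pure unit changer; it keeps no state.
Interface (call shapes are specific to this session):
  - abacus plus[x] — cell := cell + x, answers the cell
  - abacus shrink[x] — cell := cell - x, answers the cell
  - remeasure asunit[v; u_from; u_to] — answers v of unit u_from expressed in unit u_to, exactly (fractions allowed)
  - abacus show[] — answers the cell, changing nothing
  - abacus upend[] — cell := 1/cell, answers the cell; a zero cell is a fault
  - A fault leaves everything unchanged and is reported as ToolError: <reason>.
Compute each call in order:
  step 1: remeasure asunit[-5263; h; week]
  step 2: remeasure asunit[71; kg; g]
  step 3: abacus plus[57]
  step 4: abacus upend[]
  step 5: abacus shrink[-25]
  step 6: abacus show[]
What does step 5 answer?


Answer: 1426/57

Derivation:
$ remeasure asunit v='-5263' u_from='h' u_to='week'
:: -5263/168
$ remeasure asunit v='71' u_from='kg' u_to='g'
:: 71000
$ abacus plus x='57'
:: 57
$ abacus upend
:: 1/57
$ abacus shrink x='-25'
:: 1426/57
$ abacus show
:: 1426/57


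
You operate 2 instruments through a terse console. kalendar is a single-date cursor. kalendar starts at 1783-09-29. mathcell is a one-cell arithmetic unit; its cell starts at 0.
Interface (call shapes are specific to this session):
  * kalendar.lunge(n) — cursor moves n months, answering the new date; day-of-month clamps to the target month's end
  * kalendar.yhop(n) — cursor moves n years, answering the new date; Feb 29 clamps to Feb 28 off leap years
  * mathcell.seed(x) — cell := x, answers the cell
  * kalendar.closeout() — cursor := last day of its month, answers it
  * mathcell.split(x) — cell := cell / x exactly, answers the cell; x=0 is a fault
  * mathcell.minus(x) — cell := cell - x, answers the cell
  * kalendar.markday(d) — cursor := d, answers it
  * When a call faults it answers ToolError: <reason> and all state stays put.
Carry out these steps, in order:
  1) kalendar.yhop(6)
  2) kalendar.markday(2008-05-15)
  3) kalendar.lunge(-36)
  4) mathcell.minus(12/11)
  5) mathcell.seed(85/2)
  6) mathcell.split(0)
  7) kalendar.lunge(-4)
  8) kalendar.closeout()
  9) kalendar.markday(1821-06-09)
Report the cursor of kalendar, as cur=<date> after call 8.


Answer: cur=2005-01-31

Derivation:
I call kalendar.yhop using 6, and see 1789-09-29.
Now I run kalendar.markday using 2008-05-15, — result: 2008-05-15.
Calling kalendar.lunge using -36, yielding 2005-05-15.
I run mathcell.minus using 12/11, — result: -12/11.
Using mathcell.seed using 85/2, and see 85/2.
I try mathcell.split using 0, giving ToolError: division by zero.
I try kalendar.lunge using -4: 2005-01-15.
I invoke kalendar.closeout(), yielding 2005-01-31.
I run kalendar.markday using 1821-06-09, — result: 1821-06-09.


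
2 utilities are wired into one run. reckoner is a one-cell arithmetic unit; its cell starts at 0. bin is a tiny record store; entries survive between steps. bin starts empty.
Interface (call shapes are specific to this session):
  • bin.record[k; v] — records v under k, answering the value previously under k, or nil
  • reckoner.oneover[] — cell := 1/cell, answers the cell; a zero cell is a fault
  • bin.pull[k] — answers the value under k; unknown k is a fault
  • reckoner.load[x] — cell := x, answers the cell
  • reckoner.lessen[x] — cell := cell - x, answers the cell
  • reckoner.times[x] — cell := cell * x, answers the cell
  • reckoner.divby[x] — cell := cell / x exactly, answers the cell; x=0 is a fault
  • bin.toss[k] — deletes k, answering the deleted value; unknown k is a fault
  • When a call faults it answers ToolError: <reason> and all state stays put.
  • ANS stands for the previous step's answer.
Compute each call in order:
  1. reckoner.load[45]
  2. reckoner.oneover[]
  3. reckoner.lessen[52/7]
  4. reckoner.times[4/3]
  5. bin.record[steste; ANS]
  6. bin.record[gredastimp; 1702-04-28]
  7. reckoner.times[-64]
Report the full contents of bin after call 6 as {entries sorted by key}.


==> load(x→45)
<== 45
==> oneover()
<== 1/45
==> lessen(x→52/7)
<== -2333/315
==> times(x→4/3)
<== -9332/945
==> record(k→steste, v→ANS)
<== nil
==> record(k→gredastimp, v→1702-04-28)
<== nil
==> times(x→-64)
<== 597248/945

Answer: {gredastimp=1702-04-28, steste=-9332/945}


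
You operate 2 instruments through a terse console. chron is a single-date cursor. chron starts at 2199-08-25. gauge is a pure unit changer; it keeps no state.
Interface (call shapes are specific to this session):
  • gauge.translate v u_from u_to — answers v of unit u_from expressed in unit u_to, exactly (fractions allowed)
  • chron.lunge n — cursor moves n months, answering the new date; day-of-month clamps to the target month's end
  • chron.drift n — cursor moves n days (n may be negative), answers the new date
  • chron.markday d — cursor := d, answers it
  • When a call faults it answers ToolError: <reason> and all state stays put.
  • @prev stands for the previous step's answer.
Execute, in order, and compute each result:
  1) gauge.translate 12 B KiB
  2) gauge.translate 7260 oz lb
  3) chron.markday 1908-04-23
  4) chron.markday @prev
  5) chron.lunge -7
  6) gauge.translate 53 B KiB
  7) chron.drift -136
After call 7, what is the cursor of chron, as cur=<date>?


Answer: cur=1907-05-10

Derivation:
Step: translate[v: 12; u_from: B; u_to: KiB]
Result: 3/256
Step: translate[v: 7260; u_from: oz; u_to: lb]
Result: 1815/4
Step: markday[d: 1908-04-23]
Result: 1908-04-23
Step: markday[d: @prev]
Result: 1908-04-23
Step: lunge[n: -7]
Result: 1907-09-23
Step: translate[v: 53; u_from: B; u_to: KiB]
Result: 53/1024
Step: drift[n: -136]
Result: 1907-05-10


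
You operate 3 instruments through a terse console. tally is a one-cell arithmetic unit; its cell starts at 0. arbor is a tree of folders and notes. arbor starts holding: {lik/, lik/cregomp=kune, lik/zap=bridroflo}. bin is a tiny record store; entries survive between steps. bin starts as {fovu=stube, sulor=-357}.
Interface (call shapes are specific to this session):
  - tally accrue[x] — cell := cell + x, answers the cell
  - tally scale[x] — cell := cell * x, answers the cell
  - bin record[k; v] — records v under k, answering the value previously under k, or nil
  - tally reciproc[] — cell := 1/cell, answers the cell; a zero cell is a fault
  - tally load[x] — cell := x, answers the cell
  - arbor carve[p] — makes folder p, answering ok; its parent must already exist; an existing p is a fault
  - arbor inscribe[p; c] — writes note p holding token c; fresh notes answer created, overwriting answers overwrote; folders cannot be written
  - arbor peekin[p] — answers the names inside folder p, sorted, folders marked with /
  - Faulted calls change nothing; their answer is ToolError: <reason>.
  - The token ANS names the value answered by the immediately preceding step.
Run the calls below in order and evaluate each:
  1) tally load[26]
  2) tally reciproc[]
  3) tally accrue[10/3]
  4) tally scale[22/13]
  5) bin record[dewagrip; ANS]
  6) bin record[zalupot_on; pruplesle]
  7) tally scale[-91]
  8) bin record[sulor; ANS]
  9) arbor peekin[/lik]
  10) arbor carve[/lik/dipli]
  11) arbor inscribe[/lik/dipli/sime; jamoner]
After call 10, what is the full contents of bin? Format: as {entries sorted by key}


I call tally load using 26, giving 26.
Now I run tally reciproc, and get 1/26.
Next I call tally accrue using 10/3, which returns 263/78.
Next I call tally scale using 22/13, and see 2893/507.
I try bin record using dewagrip, ANS, — result: nil.
I use bin record using zalupot_on, pruplesle, and see nil.
I run tally scale using -91: -20251/39.
I try bin record using sulor, ANS, yielding -357.
Calling arbor peekin using /lik, and get [cregomp, zap].
Then arbor carve using /lik/dipli, giving ok.
I invoke arbor inscribe using /lik/dipli/sime, jamoner, → created.

Answer: {dewagrip=2893/507, fovu=stube, sulor=-20251/39, zalupot_on=pruplesle}


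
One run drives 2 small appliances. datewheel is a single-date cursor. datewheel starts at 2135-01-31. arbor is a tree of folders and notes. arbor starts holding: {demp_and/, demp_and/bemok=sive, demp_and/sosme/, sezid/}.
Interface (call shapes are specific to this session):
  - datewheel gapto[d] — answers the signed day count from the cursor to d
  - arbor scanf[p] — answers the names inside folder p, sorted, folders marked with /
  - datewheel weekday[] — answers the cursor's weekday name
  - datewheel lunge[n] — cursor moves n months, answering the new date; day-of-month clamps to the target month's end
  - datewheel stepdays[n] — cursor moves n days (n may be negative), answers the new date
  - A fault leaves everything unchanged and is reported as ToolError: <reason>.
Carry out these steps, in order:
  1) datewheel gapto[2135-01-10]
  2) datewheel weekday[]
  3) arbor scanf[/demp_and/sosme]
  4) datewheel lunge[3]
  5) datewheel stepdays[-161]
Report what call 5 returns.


[in] datewheel gapto d→2135-01-10
:: -21
[in] datewheel weekday
:: Monday
[in] arbor scanf p→/demp_and/sosme
:: []
[in] datewheel lunge n→3
:: 2135-04-30
[in] datewheel stepdays n→-161
:: 2134-11-20

Answer: 2134-11-20


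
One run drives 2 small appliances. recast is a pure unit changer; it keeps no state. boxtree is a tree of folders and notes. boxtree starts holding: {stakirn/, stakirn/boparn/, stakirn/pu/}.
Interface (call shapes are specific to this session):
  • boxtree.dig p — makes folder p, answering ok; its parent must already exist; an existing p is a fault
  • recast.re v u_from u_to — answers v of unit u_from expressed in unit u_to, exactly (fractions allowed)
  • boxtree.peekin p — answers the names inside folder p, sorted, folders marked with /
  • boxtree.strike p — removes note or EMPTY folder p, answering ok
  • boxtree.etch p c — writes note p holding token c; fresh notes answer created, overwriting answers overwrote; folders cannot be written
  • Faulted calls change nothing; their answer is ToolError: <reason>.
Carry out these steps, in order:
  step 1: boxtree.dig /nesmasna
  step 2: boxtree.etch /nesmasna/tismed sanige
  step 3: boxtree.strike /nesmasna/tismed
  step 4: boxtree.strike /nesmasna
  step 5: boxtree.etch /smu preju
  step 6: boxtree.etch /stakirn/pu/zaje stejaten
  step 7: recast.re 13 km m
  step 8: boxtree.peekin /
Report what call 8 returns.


CALL dig[p→/nesmasna]
RET  ok
CALL etch[p→/nesmasna/tismed; c→sanige]
RET  created
CALL strike[p→/nesmasna/tismed]
RET  ok
CALL strike[p→/nesmasna]
RET  ok
CALL etch[p→/smu; c→preju]
RET  created
CALL etch[p→/stakirn/pu/zaje; c→stejaten]
RET  created
CALL re[v→13; u_from→km; u_to→m]
RET  13000
CALL peekin[p→/]
RET  [smu, stakirn/]

Answer: [smu, stakirn/]


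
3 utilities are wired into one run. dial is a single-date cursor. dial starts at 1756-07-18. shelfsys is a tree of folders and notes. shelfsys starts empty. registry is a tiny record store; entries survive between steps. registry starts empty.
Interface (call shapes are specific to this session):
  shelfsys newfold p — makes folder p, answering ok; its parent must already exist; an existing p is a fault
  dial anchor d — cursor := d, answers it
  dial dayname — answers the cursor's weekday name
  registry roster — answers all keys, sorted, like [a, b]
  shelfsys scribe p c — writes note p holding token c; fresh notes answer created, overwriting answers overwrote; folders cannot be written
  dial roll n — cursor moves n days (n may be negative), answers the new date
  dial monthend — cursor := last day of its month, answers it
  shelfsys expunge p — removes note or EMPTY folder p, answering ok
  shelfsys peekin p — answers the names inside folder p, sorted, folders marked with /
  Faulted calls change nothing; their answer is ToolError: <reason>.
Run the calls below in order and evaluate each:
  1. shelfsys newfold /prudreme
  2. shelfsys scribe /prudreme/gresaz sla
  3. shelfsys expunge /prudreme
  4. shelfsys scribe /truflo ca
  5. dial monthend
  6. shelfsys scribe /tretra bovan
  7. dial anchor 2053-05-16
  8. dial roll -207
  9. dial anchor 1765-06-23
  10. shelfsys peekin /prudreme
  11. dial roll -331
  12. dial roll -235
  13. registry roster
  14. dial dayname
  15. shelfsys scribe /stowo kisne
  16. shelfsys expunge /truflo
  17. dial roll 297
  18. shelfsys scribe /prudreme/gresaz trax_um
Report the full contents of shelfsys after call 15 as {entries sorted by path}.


Do: shelfsys newfold[p=/prudreme]
See: ok
Do: shelfsys scribe[p=/prudreme/gresaz; c=sla]
See: created
Do: shelfsys expunge[p=/prudreme]
See: ToolError: not empty
Do: shelfsys scribe[p=/truflo; c=ca]
See: created
Do: dial monthend[]
See: 1756-07-31
Do: shelfsys scribe[p=/tretra; c=bovan]
See: created
Do: dial anchor[d=2053-05-16]
See: 2053-05-16
Do: dial roll[n=-207]
See: 2052-10-21
Do: dial anchor[d=1765-06-23]
See: 1765-06-23
Do: shelfsys peekin[p=/prudreme]
See: [gresaz]
Do: dial roll[n=-331]
See: 1764-07-27
Do: dial roll[n=-235]
See: 1763-12-05
Do: registry roster[]
See: []
Do: dial dayname[]
See: Monday
Do: shelfsys scribe[p=/stowo; c=kisne]
See: created
Do: shelfsys expunge[p=/truflo]
See: ok
Do: dial roll[n=297]
See: 1764-09-27
Do: shelfsys scribe[p=/prudreme/gresaz; c=trax_um]
See: overwrote

Answer: {prudreme/, prudreme/gresaz=sla, stowo=kisne, tretra=bovan, truflo=ca}


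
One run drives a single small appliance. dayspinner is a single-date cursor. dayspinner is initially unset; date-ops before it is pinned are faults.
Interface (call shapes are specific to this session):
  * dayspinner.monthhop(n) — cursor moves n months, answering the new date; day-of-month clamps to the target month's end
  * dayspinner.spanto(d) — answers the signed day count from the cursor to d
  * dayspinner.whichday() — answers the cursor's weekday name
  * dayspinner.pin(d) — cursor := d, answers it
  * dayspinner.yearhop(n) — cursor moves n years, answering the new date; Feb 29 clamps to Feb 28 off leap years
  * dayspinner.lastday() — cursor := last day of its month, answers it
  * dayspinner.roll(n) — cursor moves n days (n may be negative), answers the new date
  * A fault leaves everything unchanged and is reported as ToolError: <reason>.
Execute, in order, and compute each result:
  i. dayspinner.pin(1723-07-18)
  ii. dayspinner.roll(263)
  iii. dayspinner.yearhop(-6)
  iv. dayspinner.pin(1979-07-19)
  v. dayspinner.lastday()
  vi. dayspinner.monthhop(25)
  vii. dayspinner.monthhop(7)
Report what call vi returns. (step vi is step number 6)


Step: pin[d→1723-07-18]
Result: 1723-07-18
Step: roll[n→263]
Result: 1724-04-06
Step: yearhop[n→-6]
Result: 1718-04-06
Step: pin[d→1979-07-19]
Result: 1979-07-19
Step: lastday[]
Result: 1979-07-31
Step: monthhop[n→25]
Result: 1981-08-31
Step: monthhop[n→7]
Result: 1982-03-31

Answer: 1981-08-31


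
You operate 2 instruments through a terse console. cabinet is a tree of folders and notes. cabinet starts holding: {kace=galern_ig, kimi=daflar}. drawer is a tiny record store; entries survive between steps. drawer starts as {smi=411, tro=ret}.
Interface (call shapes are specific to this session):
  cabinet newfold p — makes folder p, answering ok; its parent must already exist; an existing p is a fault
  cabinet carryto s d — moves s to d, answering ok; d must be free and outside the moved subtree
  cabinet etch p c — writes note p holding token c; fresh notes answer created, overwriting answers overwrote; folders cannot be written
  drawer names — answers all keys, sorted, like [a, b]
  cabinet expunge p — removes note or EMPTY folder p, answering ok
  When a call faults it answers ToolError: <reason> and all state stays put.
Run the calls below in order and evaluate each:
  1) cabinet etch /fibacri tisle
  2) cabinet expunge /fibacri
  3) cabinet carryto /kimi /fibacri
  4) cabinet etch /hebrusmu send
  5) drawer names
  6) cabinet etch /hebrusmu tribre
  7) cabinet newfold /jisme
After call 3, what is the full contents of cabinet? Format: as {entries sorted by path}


! 1. cabinet etch(p→/fibacri, c→tisle) : created
! 2. cabinet expunge(p→/fibacri) : ok
! 3. cabinet carryto(s→/kimi, d→/fibacri) : ok
! 4. cabinet etch(p→/hebrusmu, c→send) : created
! 5. drawer names() : [smi, tro]
! 6. cabinet etch(p→/hebrusmu, c→tribre) : overwrote
! 7. cabinet newfold(p→/jisme) : ok

Answer: {fibacri=daflar, kace=galern_ig}


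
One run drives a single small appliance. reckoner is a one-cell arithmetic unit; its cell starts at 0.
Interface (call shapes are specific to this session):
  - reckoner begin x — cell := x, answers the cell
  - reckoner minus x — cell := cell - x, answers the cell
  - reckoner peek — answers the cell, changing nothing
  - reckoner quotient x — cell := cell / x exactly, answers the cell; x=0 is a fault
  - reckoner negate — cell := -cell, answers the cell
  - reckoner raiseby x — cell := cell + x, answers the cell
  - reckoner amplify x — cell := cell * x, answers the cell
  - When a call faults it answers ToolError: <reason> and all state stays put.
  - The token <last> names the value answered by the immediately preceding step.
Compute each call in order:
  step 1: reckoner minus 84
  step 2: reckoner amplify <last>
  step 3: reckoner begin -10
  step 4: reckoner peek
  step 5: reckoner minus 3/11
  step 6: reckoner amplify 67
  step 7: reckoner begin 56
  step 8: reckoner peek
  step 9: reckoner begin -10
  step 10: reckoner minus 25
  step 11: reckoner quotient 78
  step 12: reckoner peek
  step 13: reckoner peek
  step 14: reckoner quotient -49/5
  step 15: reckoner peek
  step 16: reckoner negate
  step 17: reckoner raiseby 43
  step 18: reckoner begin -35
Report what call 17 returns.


% reckoner minus(x→84) : -84
% reckoner amplify(x→<last>) : 7056
% reckoner begin(x→-10) : -10
% reckoner peek() : -10
% reckoner minus(x→3/11) : -113/11
% reckoner amplify(x→67) : -7571/11
% reckoner begin(x→56) : 56
% reckoner peek() : 56
% reckoner begin(x→-10) : -10
% reckoner minus(x→25) : -35
% reckoner quotient(x→78) : -35/78
% reckoner peek() : -35/78
% reckoner peek() : -35/78
% reckoner quotient(x→-49/5) : 25/546
% reckoner peek() : 25/546
% reckoner negate() : -25/546
% reckoner raiseby(x→43) : 23453/546
% reckoner begin(x→-35) : -35

Answer: 23453/546
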